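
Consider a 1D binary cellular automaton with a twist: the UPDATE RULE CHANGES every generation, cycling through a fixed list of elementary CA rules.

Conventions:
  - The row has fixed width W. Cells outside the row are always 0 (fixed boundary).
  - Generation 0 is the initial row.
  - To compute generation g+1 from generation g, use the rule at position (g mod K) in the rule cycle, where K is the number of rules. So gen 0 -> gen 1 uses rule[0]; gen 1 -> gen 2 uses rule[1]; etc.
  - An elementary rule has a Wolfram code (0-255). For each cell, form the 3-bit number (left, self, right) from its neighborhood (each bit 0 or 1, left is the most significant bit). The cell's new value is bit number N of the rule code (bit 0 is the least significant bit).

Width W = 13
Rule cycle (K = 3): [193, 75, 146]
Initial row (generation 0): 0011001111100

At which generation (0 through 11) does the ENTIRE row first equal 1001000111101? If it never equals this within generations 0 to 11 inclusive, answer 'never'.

Gen 0: 0011001111100
Gen 1 (rule 193): 1001000111101
Gen 2 (rule 75): 0010011100100
Gen 3 (rule 146): 0101101011010
Gen 4 (rule 193): 0000100001000
Gen 5 (rule 75): 1111001110011
Gen 6 (rule 146): 0110110101100
Gen 7 (rule 193): 0010010000101
Gen 8 (rule 75): 1100100111000
Gen 9 (rule 146): 0011011010100
Gen 10 (rule 193): 1001001000001
Gen 11 (rule 75): 0010010011110

Answer: 1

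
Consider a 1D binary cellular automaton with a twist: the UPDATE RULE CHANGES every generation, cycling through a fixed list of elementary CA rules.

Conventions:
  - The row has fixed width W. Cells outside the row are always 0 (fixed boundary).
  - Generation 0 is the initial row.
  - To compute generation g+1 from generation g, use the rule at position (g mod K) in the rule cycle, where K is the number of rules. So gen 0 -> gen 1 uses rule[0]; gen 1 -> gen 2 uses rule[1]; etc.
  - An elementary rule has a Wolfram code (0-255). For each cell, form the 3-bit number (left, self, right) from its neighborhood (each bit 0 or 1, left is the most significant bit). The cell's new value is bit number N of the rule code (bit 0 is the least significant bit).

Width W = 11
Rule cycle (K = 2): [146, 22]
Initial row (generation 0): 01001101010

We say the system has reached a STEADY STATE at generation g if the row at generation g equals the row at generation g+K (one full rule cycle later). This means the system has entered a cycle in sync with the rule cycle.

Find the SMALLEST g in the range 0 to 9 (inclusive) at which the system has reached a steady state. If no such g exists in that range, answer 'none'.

Answer: none

Derivation:
Gen 0: 01001101010
Gen 1 (rule 146): 10110000001
Gen 2 (rule 22): 10001000011
Gen 3 (rule 146): 01010100100
Gen 4 (rule 22): 11010111110
Gen 5 (rule 146): 00000011101
Gen 6 (rule 22): 00000100001
Gen 7 (rule 146): 00001010010
Gen 8 (rule 22): 00011011111
Gen 9 (rule 146): 00100001110
Gen 10 (rule 22): 01110010001
Gen 11 (rule 146): 10101101010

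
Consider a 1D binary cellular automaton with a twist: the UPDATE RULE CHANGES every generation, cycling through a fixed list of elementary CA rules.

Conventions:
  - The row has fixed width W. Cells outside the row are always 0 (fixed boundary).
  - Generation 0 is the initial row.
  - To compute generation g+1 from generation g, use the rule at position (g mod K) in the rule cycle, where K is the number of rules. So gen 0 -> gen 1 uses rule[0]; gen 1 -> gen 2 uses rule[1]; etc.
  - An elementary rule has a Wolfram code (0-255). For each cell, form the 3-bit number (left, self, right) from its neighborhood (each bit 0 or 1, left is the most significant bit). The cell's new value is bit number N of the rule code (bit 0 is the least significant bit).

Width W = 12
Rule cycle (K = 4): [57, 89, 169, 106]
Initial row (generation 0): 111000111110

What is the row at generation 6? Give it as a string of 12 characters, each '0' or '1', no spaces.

Gen 0: 111000111110
Gen 1 (rule 57): 100110100001
Gen 2 (rule 89): 010110011100
Gen 3 (rule 169): 001100011001
Gen 4 (rule 106): 011100111010
Gen 5 (rule 57): 010010100101
Gen 6 (rule 89): 001000010000

Answer: 001000010000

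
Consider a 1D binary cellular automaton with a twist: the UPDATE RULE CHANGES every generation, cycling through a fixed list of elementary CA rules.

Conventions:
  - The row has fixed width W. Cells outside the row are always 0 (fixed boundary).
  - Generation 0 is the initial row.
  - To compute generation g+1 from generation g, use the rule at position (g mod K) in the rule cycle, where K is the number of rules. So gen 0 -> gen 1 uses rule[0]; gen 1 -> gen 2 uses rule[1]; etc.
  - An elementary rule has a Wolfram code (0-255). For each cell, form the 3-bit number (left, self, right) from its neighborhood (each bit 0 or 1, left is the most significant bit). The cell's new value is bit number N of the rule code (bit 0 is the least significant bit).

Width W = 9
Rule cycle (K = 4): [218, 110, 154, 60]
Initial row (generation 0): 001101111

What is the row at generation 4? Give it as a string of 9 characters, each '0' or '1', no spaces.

Answer: 110101101

Derivation:
Gen 0: 001101111
Gen 1 (rule 218): 011101111
Gen 2 (rule 110): 110111001
Gen 3 (rule 154): 100110110
Gen 4 (rule 60): 110101101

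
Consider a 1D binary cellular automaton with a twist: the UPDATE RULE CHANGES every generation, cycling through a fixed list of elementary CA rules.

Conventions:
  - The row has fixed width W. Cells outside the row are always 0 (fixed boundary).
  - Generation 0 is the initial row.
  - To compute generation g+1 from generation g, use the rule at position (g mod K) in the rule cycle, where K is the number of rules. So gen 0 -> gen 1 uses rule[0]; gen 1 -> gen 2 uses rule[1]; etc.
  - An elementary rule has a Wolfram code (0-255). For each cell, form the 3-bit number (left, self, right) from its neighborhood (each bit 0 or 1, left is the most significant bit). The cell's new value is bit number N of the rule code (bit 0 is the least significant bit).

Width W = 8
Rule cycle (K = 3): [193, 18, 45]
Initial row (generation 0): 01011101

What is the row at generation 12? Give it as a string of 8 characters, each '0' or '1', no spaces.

Answer: 11111010

Derivation:
Gen 0: 01011101
Gen 1 (rule 193): 00001100
Gen 2 (rule 18): 00010010
Gen 3 (rule 45): 11010010
Gen 4 (rule 193): 01000000
Gen 5 (rule 18): 10100000
Gen 6 (rule 45): 11101111
Gen 7 (rule 193): 01100111
Gen 8 (rule 18): 10011000
Gen 9 (rule 45): 10010011
Gen 10 (rule 193): 00000001
Gen 11 (rule 18): 00000010
Gen 12 (rule 45): 11111010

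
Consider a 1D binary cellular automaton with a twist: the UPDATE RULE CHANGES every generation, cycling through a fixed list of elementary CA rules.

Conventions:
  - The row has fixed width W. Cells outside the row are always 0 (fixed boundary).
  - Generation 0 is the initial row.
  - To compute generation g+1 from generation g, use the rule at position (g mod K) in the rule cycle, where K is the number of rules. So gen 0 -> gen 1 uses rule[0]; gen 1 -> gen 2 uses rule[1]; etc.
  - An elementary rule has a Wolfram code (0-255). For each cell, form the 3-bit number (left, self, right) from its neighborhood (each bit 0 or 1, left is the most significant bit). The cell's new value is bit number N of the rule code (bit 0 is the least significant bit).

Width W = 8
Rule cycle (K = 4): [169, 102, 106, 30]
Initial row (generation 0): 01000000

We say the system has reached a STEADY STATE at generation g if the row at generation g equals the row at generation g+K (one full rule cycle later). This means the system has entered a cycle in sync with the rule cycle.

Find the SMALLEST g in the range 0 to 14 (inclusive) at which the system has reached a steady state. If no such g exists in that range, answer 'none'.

Gen 0: 01000000
Gen 1 (rule 169): 00011111
Gen 2 (rule 102): 00100001
Gen 3 (rule 106): 01000010
Gen 4 (rule 30): 11100111
Gen 5 (rule 169): 11000110
Gen 6 (rule 102): 01001010
Gen 7 (rule 106): 10010100
Gen 8 (rule 30): 11110110
Gen 9 (rule 169): 11101100
Gen 10 (rule 102): 00110100
Gen 11 (rule 106): 01111000
Gen 12 (rule 30): 11000100
Gen 13 (rule 169): 10010001
Gen 14 (rule 102): 10110011
Gen 15 (rule 106): 01110111
Gen 16 (rule 30): 11000100
Gen 17 (rule 169): 10010001
Gen 18 (rule 102): 10110011

Answer: 12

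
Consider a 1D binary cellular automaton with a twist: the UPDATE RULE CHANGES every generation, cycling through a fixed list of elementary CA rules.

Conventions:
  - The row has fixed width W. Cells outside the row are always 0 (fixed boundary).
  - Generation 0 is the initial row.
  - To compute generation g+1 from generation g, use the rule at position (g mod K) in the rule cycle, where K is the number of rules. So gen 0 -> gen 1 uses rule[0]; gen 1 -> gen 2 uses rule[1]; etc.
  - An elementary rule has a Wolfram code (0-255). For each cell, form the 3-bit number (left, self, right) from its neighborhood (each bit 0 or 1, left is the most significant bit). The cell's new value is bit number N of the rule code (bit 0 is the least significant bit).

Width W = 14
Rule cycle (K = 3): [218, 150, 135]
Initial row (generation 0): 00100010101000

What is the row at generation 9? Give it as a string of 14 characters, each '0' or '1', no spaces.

Gen 0: 00100010101000
Gen 1 (rule 218): 01010100000100
Gen 2 (rule 150): 11010110001110
Gen 3 (rule 135): 00010000110100
Gen 4 (rule 218): 00101001110010
Gen 5 (rule 150): 01101110101111
Gen 6 (rule 135): 10000100100110
Gen 7 (rule 218): 01001011011111
Gen 8 (rule 150): 11111000001110
Gen 9 (rule 135): 01110011110100

Answer: 01110011110100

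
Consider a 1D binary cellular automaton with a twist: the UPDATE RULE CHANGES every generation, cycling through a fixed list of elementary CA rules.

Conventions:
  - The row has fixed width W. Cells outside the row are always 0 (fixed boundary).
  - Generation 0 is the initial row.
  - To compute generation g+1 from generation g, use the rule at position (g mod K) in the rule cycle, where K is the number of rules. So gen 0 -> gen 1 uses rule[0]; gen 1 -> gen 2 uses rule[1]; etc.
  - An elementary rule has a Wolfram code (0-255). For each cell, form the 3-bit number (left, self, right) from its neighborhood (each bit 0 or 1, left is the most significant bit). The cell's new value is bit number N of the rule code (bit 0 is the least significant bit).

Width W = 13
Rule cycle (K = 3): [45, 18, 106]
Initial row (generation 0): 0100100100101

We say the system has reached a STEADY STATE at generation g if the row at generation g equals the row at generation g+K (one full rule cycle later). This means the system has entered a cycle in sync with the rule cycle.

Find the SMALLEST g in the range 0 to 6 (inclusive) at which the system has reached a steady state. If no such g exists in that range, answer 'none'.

Answer: none

Derivation:
Gen 0: 0100100100101
Gen 1 (rule 45): 0100100100111
Gen 2 (rule 18): 1011011011000
Gen 3 (rule 106): 0111111111000
Gen 4 (rule 45): 0100000000011
Gen 5 (rule 18): 1010000000100
Gen 6 (rule 106): 0100000001000
Gen 7 (rule 45): 0101111101011
Gen 8 (rule 18): 1000000000000
Gen 9 (rule 106): 0000000000000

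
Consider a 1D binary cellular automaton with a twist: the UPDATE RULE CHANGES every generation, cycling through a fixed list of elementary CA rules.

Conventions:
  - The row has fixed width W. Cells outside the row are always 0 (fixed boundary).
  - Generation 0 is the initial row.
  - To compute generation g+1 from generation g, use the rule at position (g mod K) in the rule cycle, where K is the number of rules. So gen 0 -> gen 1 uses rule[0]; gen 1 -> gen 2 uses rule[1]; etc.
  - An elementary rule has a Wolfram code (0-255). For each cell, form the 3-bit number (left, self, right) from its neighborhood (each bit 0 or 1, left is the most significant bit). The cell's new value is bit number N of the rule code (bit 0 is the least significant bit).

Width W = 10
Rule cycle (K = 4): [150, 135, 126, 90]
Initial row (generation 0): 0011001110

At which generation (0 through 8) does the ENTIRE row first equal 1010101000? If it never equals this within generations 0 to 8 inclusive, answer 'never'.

Gen 0: 0011001110
Gen 1 (rule 150): 0100110101
Gen 2 (rule 135): 1101000101
Gen 3 (rule 126): 1111101111
Gen 4 (rule 90): 1000101001
Gen 5 (rule 150): 1101101111
Gen 6 (rule 135): 0000000110
Gen 7 (rule 126): 0000001111
Gen 8 (rule 90): 0000011001

Answer: never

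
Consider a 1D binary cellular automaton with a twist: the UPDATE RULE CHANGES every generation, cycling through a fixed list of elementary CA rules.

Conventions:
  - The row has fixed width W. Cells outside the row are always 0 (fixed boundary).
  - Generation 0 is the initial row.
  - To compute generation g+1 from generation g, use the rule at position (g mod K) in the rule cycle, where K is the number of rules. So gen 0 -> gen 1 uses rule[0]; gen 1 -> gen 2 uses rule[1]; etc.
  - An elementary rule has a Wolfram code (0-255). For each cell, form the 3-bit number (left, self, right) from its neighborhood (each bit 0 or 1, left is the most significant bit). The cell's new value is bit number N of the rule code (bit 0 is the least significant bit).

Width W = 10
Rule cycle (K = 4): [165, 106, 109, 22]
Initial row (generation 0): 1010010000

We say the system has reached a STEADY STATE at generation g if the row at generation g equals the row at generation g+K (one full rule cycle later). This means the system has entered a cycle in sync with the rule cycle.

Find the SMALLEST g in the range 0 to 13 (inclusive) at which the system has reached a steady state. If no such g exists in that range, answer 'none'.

Answer: 8

Derivation:
Gen 0: 1010010000
Gen 1 (rule 165): 1110010111
Gen 2 (rule 106): 1010101101
Gen 3 (rule 109): 1111111111
Gen 4 (rule 22): 0000000000
Gen 5 (rule 165): 1111111111
Gen 6 (rule 106): 1000000001
Gen 7 (rule 109): 1011111101
Gen 8 (rule 22): 1000000001
Gen 9 (rule 165): 1011111101
Gen 10 (rule 106): 0110000110
Gen 11 (rule 109): 0110110110
Gen 12 (rule 22): 1000000001
Gen 13 (rule 165): 1011111101
Gen 14 (rule 106): 0110000110
Gen 15 (rule 109): 0110110110
Gen 16 (rule 22): 1000000001
Gen 17 (rule 165): 1011111101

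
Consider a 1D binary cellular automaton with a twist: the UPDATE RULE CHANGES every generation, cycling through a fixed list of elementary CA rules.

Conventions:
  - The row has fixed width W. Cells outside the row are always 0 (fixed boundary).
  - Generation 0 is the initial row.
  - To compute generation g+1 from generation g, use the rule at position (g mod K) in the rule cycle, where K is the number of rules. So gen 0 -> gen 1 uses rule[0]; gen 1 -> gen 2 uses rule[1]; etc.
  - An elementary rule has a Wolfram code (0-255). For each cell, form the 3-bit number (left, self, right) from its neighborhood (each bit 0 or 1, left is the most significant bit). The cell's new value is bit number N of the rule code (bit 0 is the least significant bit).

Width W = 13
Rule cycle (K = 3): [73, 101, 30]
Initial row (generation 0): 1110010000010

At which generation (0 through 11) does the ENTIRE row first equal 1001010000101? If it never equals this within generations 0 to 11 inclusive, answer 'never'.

Answer: never

Derivation:
Gen 0: 1110010000010
Gen 1 (rule 73): 1010000111000
Gen 2 (rule 101): 1110110001011
Gen 3 (rule 30): 1000101011010
Gen 4 (rule 73): 0010000011000
Gen 5 (rule 101): 1010111001011
Gen 6 (rule 30): 1010100111010
Gen 7 (rule 73): 0000000101000
Gen 8 (rule 101): 1111110111011
Gen 9 (rule 30): 1000000100010
Gen 10 (rule 73): 0011110001000
Gen 11 (rule 101): 1000010101011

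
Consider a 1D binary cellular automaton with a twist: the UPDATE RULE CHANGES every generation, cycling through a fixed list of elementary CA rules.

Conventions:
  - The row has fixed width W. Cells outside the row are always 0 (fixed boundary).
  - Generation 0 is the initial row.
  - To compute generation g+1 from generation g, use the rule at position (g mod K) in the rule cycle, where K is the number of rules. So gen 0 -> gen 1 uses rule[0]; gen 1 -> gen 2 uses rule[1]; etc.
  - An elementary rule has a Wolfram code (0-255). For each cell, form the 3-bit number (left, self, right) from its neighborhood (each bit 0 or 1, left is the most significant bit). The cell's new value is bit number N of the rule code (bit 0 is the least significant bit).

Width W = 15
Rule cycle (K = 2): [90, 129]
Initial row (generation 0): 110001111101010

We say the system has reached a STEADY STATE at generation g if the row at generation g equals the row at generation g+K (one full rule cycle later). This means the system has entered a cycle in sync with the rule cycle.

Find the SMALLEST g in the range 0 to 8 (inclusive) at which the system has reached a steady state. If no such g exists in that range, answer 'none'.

Gen 0: 110001111101010
Gen 1 (rule 90): 111011000100001
Gen 2 (rule 129): 010000010001100
Gen 3 (rule 90): 101000101011110
Gen 4 (rule 129): 000010000001100
Gen 5 (rule 90): 000101000011110
Gen 6 (rule 129): 110000011001100
Gen 7 (rule 90): 111000111111110
Gen 8 (rule 129): 010010011111100
Gen 9 (rule 90): 101101110000110
Gen 10 (rule 129): 000000100110000

Answer: none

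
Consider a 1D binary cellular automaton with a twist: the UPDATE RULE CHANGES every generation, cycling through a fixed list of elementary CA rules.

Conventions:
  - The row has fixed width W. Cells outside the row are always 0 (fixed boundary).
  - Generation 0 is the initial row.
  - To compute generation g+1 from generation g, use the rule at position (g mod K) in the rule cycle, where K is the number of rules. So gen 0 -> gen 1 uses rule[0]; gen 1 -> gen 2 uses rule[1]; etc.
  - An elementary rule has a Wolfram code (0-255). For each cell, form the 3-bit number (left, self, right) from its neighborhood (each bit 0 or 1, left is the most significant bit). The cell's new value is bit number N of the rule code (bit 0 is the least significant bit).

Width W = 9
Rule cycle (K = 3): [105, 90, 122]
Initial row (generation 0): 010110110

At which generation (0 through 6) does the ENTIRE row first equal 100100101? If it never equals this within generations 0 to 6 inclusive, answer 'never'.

Answer: 4

Derivation:
Gen 0: 010110110
Gen 1 (rule 105): 001111110
Gen 2 (rule 90): 011000011
Gen 3 (rule 122): 111100111
Gen 4 (rule 105): 100100101
Gen 5 (rule 90): 011011000
Gen 6 (rule 122): 111111100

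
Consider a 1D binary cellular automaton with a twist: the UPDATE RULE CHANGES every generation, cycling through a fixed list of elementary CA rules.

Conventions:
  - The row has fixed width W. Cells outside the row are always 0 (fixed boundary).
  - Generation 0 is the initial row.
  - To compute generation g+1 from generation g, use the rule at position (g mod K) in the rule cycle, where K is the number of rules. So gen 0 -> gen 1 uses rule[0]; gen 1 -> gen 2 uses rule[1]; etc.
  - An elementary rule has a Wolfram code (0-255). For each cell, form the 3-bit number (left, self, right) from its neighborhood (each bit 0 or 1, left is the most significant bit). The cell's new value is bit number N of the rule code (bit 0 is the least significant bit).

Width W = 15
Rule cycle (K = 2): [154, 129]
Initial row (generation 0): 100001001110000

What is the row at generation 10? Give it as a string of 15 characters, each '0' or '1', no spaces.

Answer: 111110011110000

Derivation:
Gen 0: 100001001110000
Gen 1 (rule 154): 010010111101000
Gen 2 (rule 129): 000000011000011
Gen 3 (rule 154): 000000110100110
Gen 4 (rule 129): 111110000000000
Gen 5 (rule 154): 111101000000000
Gen 6 (rule 129): 011000011111111
Gen 7 (rule 154): 110100111111110
Gen 8 (rule 129): 000000011111100
Gen 9 (rule 154): 000000111111010
Gen 10 (rule 129): 111110011110000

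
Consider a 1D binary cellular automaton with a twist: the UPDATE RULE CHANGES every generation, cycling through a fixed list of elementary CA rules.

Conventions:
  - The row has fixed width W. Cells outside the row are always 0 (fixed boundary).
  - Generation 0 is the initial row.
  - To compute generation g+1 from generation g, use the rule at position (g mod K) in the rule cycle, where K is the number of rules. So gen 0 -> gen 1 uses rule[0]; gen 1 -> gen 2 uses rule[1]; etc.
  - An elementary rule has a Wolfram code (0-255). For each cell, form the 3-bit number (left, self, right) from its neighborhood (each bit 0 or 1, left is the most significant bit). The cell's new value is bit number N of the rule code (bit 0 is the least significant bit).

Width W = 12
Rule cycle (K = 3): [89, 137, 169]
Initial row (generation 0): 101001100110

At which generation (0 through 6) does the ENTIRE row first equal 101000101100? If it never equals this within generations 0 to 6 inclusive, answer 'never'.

Gen 0: 101001100110
Gen 1 (rule 89): 000101110111
Gen 2 (rule 137): 110001100110
Gen 3 (rule 169): 100101000100
Gen 4 (rule 89): 010000110011
Gen 5 (rule 137): 000110100010
Gen 6 (rule 169): 110101001000

Answer: never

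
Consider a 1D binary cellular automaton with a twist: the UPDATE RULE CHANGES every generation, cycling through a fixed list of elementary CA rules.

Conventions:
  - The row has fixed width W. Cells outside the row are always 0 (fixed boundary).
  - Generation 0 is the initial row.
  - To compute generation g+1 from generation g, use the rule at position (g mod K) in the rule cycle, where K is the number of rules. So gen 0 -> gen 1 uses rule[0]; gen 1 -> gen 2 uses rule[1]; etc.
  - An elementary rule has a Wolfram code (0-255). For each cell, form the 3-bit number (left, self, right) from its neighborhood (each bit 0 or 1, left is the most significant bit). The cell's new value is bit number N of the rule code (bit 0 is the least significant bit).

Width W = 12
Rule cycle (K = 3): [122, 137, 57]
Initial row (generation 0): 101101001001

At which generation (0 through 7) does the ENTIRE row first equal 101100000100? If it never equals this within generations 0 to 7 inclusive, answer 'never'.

Gen 0: 101101001001
Gen 1 (rule 122): 011110110110
Gen 2 (rule 137): 011100100100
Gen 3 (rule 57): 010010010011
Gen 4 (rule 122): 101101101111
Gen 5 (rule 137): 001001001110
Gen 6 (rule 57): 100100101001
Gen 7 (rule 122): 011011010110

Answer: never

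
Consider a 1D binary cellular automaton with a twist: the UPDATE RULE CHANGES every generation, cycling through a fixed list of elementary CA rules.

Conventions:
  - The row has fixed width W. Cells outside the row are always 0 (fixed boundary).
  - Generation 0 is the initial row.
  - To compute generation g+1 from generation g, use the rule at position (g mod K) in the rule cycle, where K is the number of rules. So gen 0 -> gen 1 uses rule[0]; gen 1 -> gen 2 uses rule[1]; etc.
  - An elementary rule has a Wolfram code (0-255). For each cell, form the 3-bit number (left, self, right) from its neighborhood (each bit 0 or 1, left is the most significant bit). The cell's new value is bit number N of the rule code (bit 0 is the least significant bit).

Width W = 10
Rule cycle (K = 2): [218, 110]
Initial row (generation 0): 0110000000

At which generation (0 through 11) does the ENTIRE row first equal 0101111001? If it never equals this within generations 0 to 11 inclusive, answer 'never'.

Answer: never

Derivation:
Gen 0: 0110000000
Gen 1 (rule 218): 1111000000
Gen 2 (rule 110): 1001000000
Gen 3 (rule 218): 0110100000
Gen 4 (rule 110): 1111100000
Gen 5 (rule 218): 1111110000
Gen 6 (rule 110): 1000010000
Gen 7 (rule 218): 0100101000
Gen 8 (rule 110): 1101111000
Gen 9 (rule 218): 1101111100
Gen 10 (rule 110): 1111000100
Gen 11 (rule 218): 1111101010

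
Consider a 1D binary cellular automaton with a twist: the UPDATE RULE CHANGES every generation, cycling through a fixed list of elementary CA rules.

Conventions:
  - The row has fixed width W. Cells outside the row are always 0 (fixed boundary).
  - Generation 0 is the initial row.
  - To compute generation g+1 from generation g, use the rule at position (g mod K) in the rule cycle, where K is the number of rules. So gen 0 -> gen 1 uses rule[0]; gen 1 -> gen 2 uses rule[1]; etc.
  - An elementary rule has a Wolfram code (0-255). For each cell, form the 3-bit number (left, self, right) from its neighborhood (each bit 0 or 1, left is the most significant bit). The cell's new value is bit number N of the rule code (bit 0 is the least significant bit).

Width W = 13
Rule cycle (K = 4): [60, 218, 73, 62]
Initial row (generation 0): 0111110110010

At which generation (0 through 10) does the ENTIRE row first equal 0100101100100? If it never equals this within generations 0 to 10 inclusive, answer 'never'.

Gen 0: 0111110110010
Gen 1 (rule 60): 0100001101011
Gen 2 (rule 218): 1010011100011
Gen 3 (rule 73): 0000010101011
Gen 4 (rule 62): 0000111111110
Gen 5 (rule 60): 0000100000001
Gen 6 (rule 218): 0001010000010
Gen 7 (rule 73): 1100000111000
Gen 8 (rule 62): 1010001100100
Gen 9 (rule 60): 1111001010110
Gen 10 (rule 218): 1111110000111

Answer: never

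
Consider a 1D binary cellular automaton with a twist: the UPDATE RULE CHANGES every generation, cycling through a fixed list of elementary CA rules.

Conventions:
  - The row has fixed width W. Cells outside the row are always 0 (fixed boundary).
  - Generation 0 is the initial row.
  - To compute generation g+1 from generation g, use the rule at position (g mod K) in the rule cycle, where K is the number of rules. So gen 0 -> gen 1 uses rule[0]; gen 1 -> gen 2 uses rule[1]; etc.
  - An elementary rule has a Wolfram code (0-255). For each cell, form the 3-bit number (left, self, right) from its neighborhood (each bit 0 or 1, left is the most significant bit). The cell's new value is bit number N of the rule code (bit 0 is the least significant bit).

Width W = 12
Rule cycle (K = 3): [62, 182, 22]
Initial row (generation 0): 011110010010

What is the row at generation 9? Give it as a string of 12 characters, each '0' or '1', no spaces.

Answer: 011000011100

Derivation:
Gen 0: 011110010010
Gen 1 (rule 62): 110001111111
Gen 2 (rule 182): 001010111110
Gen 3 (rule 22): 011010000001
Gen 4 (rule 62): 110111000011
Gen 5 (rule 182): 001010100100
Gen 6 (rule 22): 011010111110
Gen 7 (rule 62): 110111100001
Gen 8 (rule 182): 001011010011
Gen 9 (rule 22): 011000011100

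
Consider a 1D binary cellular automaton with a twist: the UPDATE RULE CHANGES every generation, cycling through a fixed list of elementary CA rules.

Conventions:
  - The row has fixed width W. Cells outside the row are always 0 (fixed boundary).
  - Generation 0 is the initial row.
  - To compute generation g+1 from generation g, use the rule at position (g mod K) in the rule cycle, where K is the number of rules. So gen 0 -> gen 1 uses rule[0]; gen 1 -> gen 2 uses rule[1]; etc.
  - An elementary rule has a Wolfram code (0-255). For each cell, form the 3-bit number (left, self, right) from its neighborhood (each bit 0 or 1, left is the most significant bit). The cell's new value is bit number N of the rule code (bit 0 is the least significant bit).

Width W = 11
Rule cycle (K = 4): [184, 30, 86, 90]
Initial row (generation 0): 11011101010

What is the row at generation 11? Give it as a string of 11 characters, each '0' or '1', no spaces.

Gen 0: 11011101010
Gen 1 (rule 184): 10111010101
Gen 2 (rule 30): 10100010101
Gen 3 (rule 86): 10110110101
Gen 4 (rule 90): 00110110000
Gen 5 (rule 184): 00101101000
Gen 6 (rule 30): 01101001100
Gen 7 (rule 86): 10101110110
Gen 8 (rule 90): 00001010111
Gen 9 (rule 184): 00000101110
Gen 10 (rule 30): 00001101001
Gen 11 (rule 86): 00010101111

Answer: 00010101111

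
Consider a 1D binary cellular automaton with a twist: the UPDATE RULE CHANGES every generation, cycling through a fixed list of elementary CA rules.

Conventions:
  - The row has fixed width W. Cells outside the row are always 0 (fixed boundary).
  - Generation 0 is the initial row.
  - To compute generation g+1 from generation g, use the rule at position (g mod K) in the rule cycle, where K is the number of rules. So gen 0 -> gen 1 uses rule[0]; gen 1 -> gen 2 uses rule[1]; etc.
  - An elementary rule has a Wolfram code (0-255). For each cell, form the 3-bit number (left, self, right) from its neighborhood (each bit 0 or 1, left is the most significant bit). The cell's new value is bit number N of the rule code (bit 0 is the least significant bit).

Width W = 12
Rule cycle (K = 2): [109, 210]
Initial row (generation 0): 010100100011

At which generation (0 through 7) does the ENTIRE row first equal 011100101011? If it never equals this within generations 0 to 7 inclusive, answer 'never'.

Answer: 1

Derivation:
Gen 0: 010100100011
Gen 1 (rule 109): 011100101011
Gen 2 (rule 210): 101111000001
Gen 3 (rule 109): 111001011101
Gen 4 (rule 210): 011110001100
Gen 5 (rule 109): 010010101101
Gen 6 (rule 210): 101100000100
Gen 7 (rule 109): 111101110101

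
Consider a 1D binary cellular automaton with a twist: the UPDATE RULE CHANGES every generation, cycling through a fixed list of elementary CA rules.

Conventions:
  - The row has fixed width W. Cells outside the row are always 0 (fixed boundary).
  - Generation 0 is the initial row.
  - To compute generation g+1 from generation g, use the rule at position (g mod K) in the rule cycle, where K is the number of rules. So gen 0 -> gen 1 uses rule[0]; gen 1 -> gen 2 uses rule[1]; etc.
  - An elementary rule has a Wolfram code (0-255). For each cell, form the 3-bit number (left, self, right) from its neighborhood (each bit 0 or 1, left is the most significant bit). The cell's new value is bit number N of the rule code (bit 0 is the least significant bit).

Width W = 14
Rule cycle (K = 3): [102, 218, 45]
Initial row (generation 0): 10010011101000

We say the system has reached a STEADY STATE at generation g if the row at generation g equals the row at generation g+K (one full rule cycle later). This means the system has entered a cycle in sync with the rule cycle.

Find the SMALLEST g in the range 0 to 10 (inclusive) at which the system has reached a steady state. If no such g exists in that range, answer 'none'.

Answer: none

Derivation:
Gen 0: 10010011101000
Gen 1 (rule 102): 10110100111000
Gen 2 (rule 218): 00110011111100
Gen 3 (rule 45): 10100010000001
Gen 4 (rule 102): 11100110000011
Gen 5 (rule 218): 11111111000111
Gen 6 (rule 45): 10000000010100
Gen 7 (rule 102): 10000000111100
Gen 8 (rule 218): 01000001111110
Gen 9 (rule 45): 01011101000000
Gen 10 (rule 102): 11100111000000
Gen 11 (rule 218): 11111111100000
Gen 12 (rule 45): 10000000001111
Gen 13 (rule 102): 10000000010001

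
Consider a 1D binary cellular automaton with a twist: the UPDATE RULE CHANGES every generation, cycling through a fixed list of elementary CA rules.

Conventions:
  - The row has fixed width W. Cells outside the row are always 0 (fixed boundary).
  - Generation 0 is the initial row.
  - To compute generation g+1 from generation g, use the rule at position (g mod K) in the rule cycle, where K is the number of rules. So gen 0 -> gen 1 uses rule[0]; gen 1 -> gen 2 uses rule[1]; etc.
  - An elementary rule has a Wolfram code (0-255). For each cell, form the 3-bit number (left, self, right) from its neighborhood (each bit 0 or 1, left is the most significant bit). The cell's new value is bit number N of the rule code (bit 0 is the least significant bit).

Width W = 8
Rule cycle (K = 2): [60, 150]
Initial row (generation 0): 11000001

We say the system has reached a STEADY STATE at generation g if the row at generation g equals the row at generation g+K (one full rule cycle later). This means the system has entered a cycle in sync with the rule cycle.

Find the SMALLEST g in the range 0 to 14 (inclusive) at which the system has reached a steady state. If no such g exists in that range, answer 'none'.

Answer: none

Derivation:
Gen 0: 11000001
Gen 1 (rule 60): 10100001
Gen 2 (rule 150): 10110011
Gen 3 (rule 60): 11101010
Gen 4 (rule 150): 01001011
Gen 5 (rule 60): 01101110
Gen 6 (rule 150): 10000101
Gen 7 (rule 60): 11000111
Gen 8 (rule 150): 00101010
Gen 9 (rule 60): 00111111
Gen 10 (rule 150): 01011110
Gen 11 (rule 60): 01110001
Gen 12 (rule 150): 10101011
Gen 13 (rule 60): 11111110
Gen 14 (rule 150): 01111101
Gen 15 (rule 60): 01000011
Gen 16 (rule 150): 11100100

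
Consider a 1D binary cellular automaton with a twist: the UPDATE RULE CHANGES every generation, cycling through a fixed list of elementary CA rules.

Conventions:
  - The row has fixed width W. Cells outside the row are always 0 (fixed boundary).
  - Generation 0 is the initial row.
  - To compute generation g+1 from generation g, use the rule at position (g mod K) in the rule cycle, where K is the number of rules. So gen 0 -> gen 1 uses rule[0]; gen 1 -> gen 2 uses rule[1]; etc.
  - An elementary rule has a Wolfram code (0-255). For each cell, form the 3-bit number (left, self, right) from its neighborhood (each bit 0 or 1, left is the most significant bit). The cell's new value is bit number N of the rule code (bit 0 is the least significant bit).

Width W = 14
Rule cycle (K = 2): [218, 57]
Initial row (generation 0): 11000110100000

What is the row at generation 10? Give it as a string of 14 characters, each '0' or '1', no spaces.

Gen 0: 11000110100000
Gen 1 (rule 218): 11101110010000
Gen 2 (rule 57): 10011001001111
Gen 3 (rule 218): 01111110111111
Gen 4 (rule 57): 01000001100000
Gen 5 (rule 218): 10100011110000
Gen 6 (rule 57): 01011010001111
Gen 7 (rule 218): 10011001011111
Gen 8 (rule 57): 01010100110000
Gen 9 (rule 218): 10000011111000
Gen 10 (rule 57): 01111010000111

Answer: 01111010000111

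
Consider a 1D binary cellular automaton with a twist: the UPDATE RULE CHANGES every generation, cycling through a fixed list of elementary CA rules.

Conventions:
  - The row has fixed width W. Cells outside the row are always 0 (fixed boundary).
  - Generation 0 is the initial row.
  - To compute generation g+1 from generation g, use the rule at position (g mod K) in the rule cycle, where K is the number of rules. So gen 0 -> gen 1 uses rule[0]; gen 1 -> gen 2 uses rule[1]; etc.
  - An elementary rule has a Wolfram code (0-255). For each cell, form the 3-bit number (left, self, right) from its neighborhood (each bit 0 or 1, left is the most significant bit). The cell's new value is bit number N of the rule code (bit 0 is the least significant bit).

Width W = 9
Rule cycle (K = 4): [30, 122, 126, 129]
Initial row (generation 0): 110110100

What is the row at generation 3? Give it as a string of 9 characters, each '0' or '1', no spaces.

Answer: 111110001

Derivation:
Gen 0: 110110100
Gen 1 (rule 30): 100100110
Gen 2 (rule 122): 011011111
Gen 3 (rule 126): 111110001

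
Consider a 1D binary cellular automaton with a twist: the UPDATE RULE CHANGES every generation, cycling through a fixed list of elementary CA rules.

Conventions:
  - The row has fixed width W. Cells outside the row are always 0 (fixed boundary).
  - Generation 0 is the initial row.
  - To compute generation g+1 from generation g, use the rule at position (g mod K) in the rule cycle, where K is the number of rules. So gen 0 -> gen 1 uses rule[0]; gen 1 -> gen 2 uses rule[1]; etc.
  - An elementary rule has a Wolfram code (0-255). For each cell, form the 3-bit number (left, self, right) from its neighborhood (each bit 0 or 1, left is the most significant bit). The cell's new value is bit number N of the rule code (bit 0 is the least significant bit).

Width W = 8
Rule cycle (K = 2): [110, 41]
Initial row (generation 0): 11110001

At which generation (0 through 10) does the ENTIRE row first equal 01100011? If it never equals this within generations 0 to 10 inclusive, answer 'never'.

Gen 0: 11110001
Gen 1 (rule 110): 10010011
Gen 2 (rule 41): 00000010
Gen 3 (rule 110): 00000110
Gen 4 (rule 41): 11110100
Gen 5 (rule 110): 10011100
Gen 6 (rule 41): 00010001
Gen 7 (rule 110): 00110011
Gen 8 (rule 41): 10100010
Gen 9 (rule 110): 11100110
Gen 10 (rule 41): 10000100

Answer: never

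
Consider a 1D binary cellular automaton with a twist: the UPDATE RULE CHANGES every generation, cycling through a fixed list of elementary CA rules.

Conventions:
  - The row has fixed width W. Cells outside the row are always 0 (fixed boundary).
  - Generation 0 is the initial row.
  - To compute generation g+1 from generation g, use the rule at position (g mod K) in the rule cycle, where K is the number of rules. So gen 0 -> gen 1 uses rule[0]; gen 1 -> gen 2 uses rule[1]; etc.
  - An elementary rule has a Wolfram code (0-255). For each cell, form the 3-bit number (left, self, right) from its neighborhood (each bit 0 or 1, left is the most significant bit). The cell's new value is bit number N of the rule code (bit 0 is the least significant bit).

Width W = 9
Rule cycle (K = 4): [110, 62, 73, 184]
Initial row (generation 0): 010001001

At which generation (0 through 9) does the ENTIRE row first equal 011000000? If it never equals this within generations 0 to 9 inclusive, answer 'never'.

Answer: 6

Derivation:
Gen 0: 010001001
Gen 1 (rule 110): 110011011
Gen 2 (rule 62): 101110110
Gen 3 (rule 73): 001010110
Gen 4 (rule 184): 000101101
Gen 5 (rule 110): 001111111
Gen 6 (rule 62): 011000000
Gen 7 (rule 73): 011011111
Gen 8 (rule 184): 010111110
Gen 9 (rule 110): 111100010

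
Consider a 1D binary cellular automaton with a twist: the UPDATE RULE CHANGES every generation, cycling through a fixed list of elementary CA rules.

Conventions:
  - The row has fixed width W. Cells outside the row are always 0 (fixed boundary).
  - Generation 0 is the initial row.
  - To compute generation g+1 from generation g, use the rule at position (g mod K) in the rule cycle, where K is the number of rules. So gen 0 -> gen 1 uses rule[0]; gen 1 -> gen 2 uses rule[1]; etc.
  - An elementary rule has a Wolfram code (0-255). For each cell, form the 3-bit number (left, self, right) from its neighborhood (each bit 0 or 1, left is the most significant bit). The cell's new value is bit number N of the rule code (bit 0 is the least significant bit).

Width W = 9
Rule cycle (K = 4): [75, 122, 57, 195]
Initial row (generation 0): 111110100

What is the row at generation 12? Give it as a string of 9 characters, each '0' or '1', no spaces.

Gen 0: 111110100
Gen 1 (rule 75): 100010001
Gen 2 (rule 122): 010101010
Gen 3 (rule 57): 001010101
Gen 4 (rule 195): 110000000
Gen 5 (rule 75): 110111111
Gen 6 (rule 122): 111100001
Gen 7 (rule 57): 100011100
Gen 8 (rule 195): 001101101
Gen 9 (rule 75): 111101100
Gen 10 (rule 122): 100111110
Gen 11 (rule 57): 010100001
Gen 12 (rule 195): 100001110

Answer: 100001110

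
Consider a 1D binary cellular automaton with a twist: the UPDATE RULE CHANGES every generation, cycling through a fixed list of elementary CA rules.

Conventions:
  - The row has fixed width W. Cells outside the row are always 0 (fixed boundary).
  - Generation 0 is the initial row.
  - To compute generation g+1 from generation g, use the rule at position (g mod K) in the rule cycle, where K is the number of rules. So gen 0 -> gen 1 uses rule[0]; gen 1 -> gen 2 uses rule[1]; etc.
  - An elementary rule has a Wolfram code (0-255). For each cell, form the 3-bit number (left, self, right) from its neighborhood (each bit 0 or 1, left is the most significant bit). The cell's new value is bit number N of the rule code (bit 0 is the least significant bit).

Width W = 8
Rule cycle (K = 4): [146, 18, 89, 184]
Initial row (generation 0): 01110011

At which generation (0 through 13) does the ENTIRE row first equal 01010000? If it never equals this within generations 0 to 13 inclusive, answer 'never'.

Gen 0: 01110011
Gen 1 (rule 146): 10101100
Gen 2 (rule 18): 00000010
Gen 3 (rule 89): 11111001
Gen 4 (rule 184): 11110100
Gen 5 (rule 146): 01100010
Gen 6 (rule 18): 10010101
Gen 7 (rule 89): 01000000
Gen 8 (rule 184): 00100000
Gen 9 (rule 146): 01010000
Gen 10 (rule 18): 10001000
Gen 11 (rule 89): 01100111
Gen 12 (rule 184): 01010110
Gen 13 (rule 146): 10000001

Answer: 9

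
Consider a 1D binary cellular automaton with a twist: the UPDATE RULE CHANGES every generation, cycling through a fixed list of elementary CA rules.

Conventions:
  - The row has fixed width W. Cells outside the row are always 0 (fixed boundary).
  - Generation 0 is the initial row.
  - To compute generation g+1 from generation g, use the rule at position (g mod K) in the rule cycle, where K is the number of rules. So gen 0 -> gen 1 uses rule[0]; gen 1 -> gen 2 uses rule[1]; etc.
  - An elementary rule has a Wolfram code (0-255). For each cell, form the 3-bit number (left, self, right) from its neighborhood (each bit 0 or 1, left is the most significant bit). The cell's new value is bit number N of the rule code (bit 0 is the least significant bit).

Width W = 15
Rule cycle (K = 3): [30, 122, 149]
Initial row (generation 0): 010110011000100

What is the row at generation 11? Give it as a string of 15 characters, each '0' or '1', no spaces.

Answer: 111001010000000

Derivation:
Gen 0: 010110011000100
Gen 1 (rule 30): 110101110101110
Gen 2 (rule 122): 111011011011011
Gen 3 (rule 149): 010000000000000
Gen 4 (rule 30): 111000000000000
Gen 5 (rule 122): 101100000000000
Gen 6 (rule 149): 100011111111111
Gen 7 (rule 30): 110110000000000
Gen 8 (rule 122): 111111000000000
Gen 9 (rule 149): 011110111111111
Gen 10 (rule 30): 110000100000000
Gen 11 (rule 122): 111001010000000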